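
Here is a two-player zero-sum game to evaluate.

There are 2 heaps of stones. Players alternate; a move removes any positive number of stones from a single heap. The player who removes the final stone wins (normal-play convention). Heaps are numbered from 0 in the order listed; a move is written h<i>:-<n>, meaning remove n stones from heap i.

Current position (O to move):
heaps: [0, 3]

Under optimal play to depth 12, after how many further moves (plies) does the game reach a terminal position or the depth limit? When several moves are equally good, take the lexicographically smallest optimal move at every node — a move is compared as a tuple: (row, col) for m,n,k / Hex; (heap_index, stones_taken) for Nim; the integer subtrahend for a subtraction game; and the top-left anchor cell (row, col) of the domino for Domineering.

PV length from [(0,3)]: 1 ply

ply 1, O at (0,3) | h1:-1=-1→(0,2); h1:-2=-1→(0,1); h1:-3=+1→(0,0)*
ply 2: (0,0) is terminal -1 (X); from (0,3) depth 12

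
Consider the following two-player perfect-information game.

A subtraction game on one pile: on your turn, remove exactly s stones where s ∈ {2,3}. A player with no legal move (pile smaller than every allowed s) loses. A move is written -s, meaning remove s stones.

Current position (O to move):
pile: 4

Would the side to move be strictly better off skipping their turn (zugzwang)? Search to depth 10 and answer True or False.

p1 O@[4]: -2[2]-1 -3[1]+1*
p2 X@[1] terminal -1; root [4] d10
pass branch (X moves first from the same position):
  | p1 X@[4]: -2[2]-1 -3[1]+1*
  | p2 O@[1] terminal -1; root [4] d10
O moving scores +1; O passing scores -1

zugzwang(4, O) = False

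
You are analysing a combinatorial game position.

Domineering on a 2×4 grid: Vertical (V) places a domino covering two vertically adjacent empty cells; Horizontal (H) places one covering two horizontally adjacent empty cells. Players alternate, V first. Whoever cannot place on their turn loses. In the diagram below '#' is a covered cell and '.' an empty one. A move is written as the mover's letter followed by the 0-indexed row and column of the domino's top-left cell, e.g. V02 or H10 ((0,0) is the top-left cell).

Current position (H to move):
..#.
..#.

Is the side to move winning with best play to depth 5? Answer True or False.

[..#./..#.] H move#1: H00:+1/###./..#.*, H10:+1/..#./###.
[###./..#.] V move#2: V03:-1/####/..##*
[####/..##] H move#3: H10:+1/####/####*
[####/####] end (terminal -1, V#4); searched ..#./..#. to 5

H winning at [..#./..#.]: True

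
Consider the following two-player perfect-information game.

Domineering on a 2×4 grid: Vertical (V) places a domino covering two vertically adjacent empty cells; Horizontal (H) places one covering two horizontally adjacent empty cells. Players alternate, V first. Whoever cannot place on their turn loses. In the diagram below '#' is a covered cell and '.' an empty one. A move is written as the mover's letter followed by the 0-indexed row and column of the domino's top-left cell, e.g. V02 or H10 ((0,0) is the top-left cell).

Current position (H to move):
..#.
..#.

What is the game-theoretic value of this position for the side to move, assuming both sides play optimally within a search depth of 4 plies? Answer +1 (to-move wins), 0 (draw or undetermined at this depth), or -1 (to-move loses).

p1 H@[..#./..#.]: H00[###./..#.]+1* H10[..#./###.]+1
p2 V@[###./..#.]: V03[####/..##]-1*
p3 H@[####/..##]: H10[####/####]+1*
p4 V@[####/####] terminal -1; root [..#./..#.] d4

value(..#./..#., H) = +1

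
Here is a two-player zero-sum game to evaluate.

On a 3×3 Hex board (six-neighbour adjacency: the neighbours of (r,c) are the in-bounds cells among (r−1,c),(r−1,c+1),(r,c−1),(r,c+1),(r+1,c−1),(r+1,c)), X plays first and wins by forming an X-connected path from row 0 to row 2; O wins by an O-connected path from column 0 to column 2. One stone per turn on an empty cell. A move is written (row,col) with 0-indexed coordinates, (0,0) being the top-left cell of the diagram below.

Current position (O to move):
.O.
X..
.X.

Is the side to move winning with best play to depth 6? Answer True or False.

O winning at [.O./X../.X.]: True

ply 1, O at .O./X../.X. | (0,0)=-1→OO./X../.X.; (0,2)=-1→.OO/X../.X.; (1,1)=+1→.O./XO./.X.*; (1,2)=-1→.O./X.O/.X.; (2,0)=-1→.O./X../OX.; (2,2)=-1→.O./X../.XO
ply 2, X at .O./XO./.X. | (0,0)=-1→XO./XO./.X.*; (0,2)=-1→.OX/XO./.X.; (1,2)=-1→.O./XOX/.X.; (2,0)=-1→.O./XO./XX.; (2,2)=-1→.O./XO./.XX
ply 3, O at XO./XO./.X. | (0,2)=-1→XOO/XO./.X.; (1,2)=-1→XO./XOO/.X.; (2,0)=+1→XO./XO./OX.*; (2,2)=-1→XO./XO./.XO
ply 4, X at XO./XO./OX. | (0,2)=-1→XOX/XO./OX.*; (1,2)=-1→XO./XOX/OX.; (2,2)=-1→XO./XO./OXX
ply 5, O at XOX/XO./OX. | (1,2)=+1→XOX/XOO/OX.*; (2,2)=-1→XOX/XO./OXO
ply 6: XOX/XOO/OX. is terminal -1 (X); from .O./X../.X. depth 6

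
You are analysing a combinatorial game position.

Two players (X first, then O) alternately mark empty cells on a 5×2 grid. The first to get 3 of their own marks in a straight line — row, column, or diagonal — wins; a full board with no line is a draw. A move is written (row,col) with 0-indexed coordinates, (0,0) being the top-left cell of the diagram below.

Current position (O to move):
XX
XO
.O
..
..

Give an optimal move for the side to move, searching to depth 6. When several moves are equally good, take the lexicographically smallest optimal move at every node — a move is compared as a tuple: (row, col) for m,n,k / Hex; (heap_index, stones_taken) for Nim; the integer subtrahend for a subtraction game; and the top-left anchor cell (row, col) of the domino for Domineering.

p1 O@[XX/XO/.O/../..]: (2,0)[XX/XO/OO/../..]+0 (3,0)[XX/XO/.O/O./..]-1 (3,1)[XX/XO/.O/.O/..]+1* (4,0)[XX/XO/.O/../O.]-1 (4,1)[XX/XO/.O/../.O]-1
p2 X@[XX/XO/.O/.O/..] terminal -1; root [XX/XO/.O/../..] d6

O's best at [XX/XO/.O/../..]: (3,1)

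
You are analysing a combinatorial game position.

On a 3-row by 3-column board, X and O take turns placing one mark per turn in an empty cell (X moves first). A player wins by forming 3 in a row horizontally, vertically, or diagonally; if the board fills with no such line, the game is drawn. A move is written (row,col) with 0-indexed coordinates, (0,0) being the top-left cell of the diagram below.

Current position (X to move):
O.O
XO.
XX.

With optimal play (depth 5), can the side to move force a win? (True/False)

[O.O/XO./XX.] X move#1: (0,1):-1/OXO/XO./XX., (1,2):-1/O.O/XOX/XX., (2,2):+1/O.O/XO./XXX*
[O.O/XO./XXX] end (terminal -1, O#2); searched O.O/XO./XX. to 5

X winning at [O.O/XO./XX.]: True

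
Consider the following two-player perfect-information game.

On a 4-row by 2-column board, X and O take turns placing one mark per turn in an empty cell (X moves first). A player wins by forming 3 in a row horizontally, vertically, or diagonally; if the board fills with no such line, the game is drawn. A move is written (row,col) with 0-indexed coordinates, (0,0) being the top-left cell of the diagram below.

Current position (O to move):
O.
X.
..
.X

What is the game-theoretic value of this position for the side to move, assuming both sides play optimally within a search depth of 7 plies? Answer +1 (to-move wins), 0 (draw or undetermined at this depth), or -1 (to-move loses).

p1 O@[O./X./../.X]: (0,1)[OO/X./../.X]+0* (1,1)[O./XO/../.X]+0 (2,0)[O./X./O./.X]+0 (2,1)[O./X./.O/.X]+0 (3,0)[O./X./../OX]+0
p2 X@[OO/X./../.X]: (1,1)[OO/XX/../.X]+0* (2,0)[OO/X./X./.X]+0 (2,1)[OO/X./.X/.X]+0 (3,0)[OO/X./../XX]+0
p3 O@[OO/XX/../.X]: (2,0)[OO/XX/O./.X]-1 (2,1)[OO/XX/.O/.X]+0* (3,0)[OO/XX/../OX]-1
p4 X@[OO/XX/.O/.X]: (2,0)[OO/XX/XO/.X]+0* (3,0)[OO/XX/.O/XX]+0
p5 O@[OO/XX/XO/.X]: (3,0)[OO/XX/XO/OX]+0*
p6 X@[OO/XX/XO/OX] terminal +0; root [O./X./../.X] d7

value(O./X./../.X, O) = 0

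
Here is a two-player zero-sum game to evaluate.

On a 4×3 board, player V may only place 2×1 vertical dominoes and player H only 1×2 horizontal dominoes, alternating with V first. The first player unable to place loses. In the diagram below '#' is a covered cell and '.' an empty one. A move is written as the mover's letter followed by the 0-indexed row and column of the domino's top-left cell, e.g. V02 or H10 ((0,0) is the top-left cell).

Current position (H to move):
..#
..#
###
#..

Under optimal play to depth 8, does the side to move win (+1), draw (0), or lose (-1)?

value(..#/..#/###/#.., H) = +1

ply 1, H at ..#/..#/###/#.. | H00=+1→###/..#/###/#..*; H10=+1→..#/###/###/#..; H31=-1→..#/..#/###/###
ply 2: ###/..#/###/#.. is terminal -1 (V); from ..#/..#/###/#.. depth 8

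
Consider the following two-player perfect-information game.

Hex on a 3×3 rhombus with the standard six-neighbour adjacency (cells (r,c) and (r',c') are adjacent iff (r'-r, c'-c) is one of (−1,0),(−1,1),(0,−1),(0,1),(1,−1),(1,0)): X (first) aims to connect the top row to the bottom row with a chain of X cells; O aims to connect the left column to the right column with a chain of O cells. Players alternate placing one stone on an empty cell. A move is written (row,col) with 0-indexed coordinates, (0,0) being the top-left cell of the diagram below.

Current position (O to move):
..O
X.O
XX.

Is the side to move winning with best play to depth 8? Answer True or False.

O winning at [..O/X.O/XX.]: False

[..O/X.O/XX.] O move#1: (0,0):-1/O.O/X.O/XX.*, (0,1):-1/.OO/X.O/XX., (1,1):-1/..O/XOO/XX., (2,2):-1/..O/X.O/XXO
[O.O/X.O/XX.] X move#2: (0,1):+1/OXO/X.O/XX.*, (1,1):-1/O.O/XXO/XX., (2,2):-1/O.O/X.O/XXX
[OXO/X.O/XX.] end (terminal -1, O#3); searched ..O/X.O/XX. to 8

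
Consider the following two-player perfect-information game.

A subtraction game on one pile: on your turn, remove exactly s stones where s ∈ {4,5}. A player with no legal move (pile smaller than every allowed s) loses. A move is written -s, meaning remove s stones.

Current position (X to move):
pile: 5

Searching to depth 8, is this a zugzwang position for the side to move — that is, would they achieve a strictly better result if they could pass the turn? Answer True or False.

[5] X move#1: -4:+1/1*, -5:+1/0
[1] end (terminal -1, O#2); searched 5 to 8
if X skipped the turn, O would face:
~ [5] O move#1: -4:+1/1*, -5:+1/0
~ [1] end (terminal -1, X#2); searched 5 to 8
compare (X): move=+1 vs pass=-1

zugzwang(5, X) = False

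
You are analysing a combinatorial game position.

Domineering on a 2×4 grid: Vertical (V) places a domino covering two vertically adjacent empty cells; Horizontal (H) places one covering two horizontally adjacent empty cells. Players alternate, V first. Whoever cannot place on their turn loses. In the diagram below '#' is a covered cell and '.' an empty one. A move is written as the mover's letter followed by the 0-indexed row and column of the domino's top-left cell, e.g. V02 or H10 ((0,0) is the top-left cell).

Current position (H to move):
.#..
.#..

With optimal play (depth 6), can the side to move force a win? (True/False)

H winning at [.#../.#..]: True

[.#../.#..] H move#1: H02:+1/.###/.#..*, H12:+1/.#../.###
[.###/.#..] V move#2: V00:-1/####/##..*
[####/##..] H move#3: H12:+1/####/####*
[####/####] end (terminal -1, V#4); searched .#../.#.. to 6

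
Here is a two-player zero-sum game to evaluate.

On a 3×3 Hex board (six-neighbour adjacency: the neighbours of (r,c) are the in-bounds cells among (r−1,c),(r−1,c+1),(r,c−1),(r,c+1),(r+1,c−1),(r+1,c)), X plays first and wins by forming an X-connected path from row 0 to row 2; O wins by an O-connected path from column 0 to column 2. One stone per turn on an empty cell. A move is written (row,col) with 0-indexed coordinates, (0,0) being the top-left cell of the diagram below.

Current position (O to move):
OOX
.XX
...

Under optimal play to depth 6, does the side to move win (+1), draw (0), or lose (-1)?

[OOX/.XX/...] O move#1: (1,0):-1/OOX/OXX/...*, (2,0):-1/OOX/.XX/O.., (2,1):-1/OOX/.XX/.O., (2,2):-1/OOX/.XX/..O
[OOX/OXX/...] X move#2: (2,0):+1/OOX/OXX/X..*, (2,1):+1/OOX/OXX/.X., (2,2):+1/OOX/OXX/..X
[OOX/OXX/X..] end (terminal -1, O#3); searched OOX/.XX/... to 6

value(OOX/.XX/..., O) = -1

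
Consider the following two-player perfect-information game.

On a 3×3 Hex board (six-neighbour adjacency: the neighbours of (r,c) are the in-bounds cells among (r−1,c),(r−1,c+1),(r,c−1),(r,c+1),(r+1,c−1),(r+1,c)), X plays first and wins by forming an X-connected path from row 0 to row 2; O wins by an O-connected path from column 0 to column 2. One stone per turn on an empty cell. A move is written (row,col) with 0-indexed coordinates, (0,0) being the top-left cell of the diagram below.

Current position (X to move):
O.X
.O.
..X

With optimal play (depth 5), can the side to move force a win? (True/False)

[O.X/.O./..X] X move#1: (0,1):-1/OXX/.O./..X, (1,0):-1/O.X/XO./..X, (1,2):+1/O.X/.OX/..X*, (2,0):-1/O.X/.O./X.X, (2,1):-1/O.X/.O./.XX
[O.X/.OX/..X] end (terminal -1, O#2); searched O.X/.O./..X to 5

X winning at [O.X/.O./..X]: True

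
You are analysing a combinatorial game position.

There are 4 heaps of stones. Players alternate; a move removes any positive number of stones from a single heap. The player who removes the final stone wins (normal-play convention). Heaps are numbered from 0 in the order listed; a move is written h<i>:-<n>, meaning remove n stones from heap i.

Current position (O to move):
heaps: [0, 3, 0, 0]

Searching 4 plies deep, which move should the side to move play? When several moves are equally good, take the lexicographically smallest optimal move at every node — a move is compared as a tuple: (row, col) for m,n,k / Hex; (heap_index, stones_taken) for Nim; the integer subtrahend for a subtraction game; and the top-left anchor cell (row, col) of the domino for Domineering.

ply 1, O at (0,3,0,0) | h1:-1=-1→(0,2,0,0); h1:-2=-1→(0,1,0,0); h1:-3=+1→(0,0,0,0)*
ply 2: (0,0,0,0) is terminal -1 (X); from (0,3,0,0) depth 4

O's best at [(0,3,0,0)]: h1:-3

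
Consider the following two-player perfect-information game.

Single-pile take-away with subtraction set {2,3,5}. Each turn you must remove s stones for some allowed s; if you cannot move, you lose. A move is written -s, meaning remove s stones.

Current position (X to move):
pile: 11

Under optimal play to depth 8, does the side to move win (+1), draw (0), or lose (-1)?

ply 1, X at 11 | -2=-1→9; -3=+1→8*; -5=-1→6
ply 2, O at 8 | -2=-1→6*; -3=-1→5; -5=-1→3
ply 3, X at 6 | -2=-1→4; -3=-1→3; -5=+1→1*
ply 4: 1 is terminal -1 (O); from 11 depth 8

value(11, X) = +1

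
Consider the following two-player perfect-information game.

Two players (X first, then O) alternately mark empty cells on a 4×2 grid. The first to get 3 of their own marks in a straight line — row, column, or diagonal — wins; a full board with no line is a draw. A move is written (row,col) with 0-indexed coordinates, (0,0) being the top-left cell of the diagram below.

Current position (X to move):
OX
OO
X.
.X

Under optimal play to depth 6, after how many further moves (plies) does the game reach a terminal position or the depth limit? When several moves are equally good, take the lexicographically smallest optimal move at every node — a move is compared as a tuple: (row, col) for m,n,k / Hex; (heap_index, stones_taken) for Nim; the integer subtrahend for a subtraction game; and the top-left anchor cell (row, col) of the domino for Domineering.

ply 1, X at OX/OO/X./.X | (2,1)=+0→OX/OO/XX/.X*; (3,0)=+0→OX/OO/X./XX
ply 2, O at OX/OO/XX/.X | (3,0)=+0→OX/OO/XX/OX*
ply 3: OX/OO/XX/OX is terminal +0 (X); from OX/OO/X./.X depth 6

PV length from [OX/OO/X./.X]: 2 plies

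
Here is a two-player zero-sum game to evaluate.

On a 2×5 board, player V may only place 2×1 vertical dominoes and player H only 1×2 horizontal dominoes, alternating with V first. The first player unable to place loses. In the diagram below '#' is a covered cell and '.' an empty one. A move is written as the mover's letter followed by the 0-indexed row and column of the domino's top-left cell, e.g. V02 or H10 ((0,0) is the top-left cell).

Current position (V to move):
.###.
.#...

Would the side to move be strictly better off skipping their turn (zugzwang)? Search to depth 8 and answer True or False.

zugzwang(.###./.#..., V) = False

ply 1, V at .###./.#... | V00=-1→####./##...; V04=+1→.####/.#..#*
ply 2, H at .####/.#..# | H12=-1→.####/.####*
ply 3, V at .####/.#### | V00=+1→#####/#####*
ply 4: #####/##### is terminal -1 (H); from .###./.#... depth 8
suppose V passes — search the same position with H to move:
pass> ply 1, H at .###./.#... | H12=-1→.###./.###.*; H13=-1→.###./.#.##
pass> ply 2, V at .###./.###. | V00=+1→####./####.*; V04=+1→.####/.####
pass> ply 3: ####./####. is terminal -1 (H); from .###./.#... depth 8
for V: play +1, pass +1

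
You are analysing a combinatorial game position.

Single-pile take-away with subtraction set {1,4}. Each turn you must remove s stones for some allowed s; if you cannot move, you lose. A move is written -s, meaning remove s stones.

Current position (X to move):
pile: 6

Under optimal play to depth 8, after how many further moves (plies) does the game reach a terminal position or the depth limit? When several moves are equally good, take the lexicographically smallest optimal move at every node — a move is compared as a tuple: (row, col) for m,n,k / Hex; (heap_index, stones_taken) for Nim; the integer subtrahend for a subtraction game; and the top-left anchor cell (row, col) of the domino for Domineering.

ply 1, X at 6 | -1=+1→5*; -4=+1→2
ply 2, O at 5 | -1=-1→4*; -4=-1→1
ply 3, X at 4 | -1=-1→3; -4=+1→0*
ply 4: 0 is terminal -1 (O); from 6 depth 8

PV length from [6]: 3 plies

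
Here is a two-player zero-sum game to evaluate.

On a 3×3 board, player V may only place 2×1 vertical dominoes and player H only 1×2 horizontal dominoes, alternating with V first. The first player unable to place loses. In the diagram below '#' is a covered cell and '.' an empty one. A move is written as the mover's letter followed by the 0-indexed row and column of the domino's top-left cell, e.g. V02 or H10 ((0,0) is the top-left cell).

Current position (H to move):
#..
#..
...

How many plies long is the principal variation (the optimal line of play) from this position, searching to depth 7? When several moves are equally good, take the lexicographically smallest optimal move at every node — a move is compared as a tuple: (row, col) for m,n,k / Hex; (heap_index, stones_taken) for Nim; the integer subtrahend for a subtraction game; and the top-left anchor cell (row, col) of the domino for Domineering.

ply 1, H at #../#../... | H01=-1→###/#../...; H11=+1→#../###/...*; H20=-1→#../#../##.; H21=-1→#../#../.##
ply 2: #../###/... is terminal -1 (V); from #../#../... depth 7

PV length from [#../#../...]: 1 ply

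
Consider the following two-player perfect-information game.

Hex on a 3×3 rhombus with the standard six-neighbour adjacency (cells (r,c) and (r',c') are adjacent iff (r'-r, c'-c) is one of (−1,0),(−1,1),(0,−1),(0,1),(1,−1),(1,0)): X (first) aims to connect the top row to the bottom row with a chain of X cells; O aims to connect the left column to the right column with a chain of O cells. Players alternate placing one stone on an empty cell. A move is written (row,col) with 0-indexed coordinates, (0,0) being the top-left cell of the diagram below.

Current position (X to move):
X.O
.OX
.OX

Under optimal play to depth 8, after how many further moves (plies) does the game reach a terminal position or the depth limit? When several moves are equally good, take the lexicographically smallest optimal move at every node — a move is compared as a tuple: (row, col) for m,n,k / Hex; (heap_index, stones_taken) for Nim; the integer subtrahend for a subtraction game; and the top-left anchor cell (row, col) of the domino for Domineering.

ply 1, X at X.O/.OX/.OX | (0,1)=-1→XXO/.OX/.OX*; (1,0)=-1→X.O/XOX/.OX; (2,0)=-1→X.O/.OX/XOX
ply 2, O at XXO/.OX/.OX | (1,0)=+1→XXO/OOX/.OX*; (2,0)=+1→XXO/.OX/OOX
ply 3: XXO/OOX/.OX is terminal -1 (X); from X.O/.OX/.OX depth 8

PV length from [X.O/.OX/.OX]: 2 plies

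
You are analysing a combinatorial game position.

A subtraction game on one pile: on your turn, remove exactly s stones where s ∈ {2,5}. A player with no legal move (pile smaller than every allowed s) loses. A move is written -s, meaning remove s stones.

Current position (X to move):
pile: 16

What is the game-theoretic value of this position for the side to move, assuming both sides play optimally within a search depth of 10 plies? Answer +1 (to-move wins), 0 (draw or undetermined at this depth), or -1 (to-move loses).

value(16, X) = +1

[16] X move#1: -2:+1/14*, -5:+1/11
[14] O move#2: -2:-1/12*, -5:-1/9
[12] X move#3: -2:-1/10, -5:+1/7*
[7] O move#4: -2:-1/5*, -5:-1/2
[5] X move#5: -2:-1/3, -5:+1/0*
[0] end (terminal -1, O#6); searched 16 to 10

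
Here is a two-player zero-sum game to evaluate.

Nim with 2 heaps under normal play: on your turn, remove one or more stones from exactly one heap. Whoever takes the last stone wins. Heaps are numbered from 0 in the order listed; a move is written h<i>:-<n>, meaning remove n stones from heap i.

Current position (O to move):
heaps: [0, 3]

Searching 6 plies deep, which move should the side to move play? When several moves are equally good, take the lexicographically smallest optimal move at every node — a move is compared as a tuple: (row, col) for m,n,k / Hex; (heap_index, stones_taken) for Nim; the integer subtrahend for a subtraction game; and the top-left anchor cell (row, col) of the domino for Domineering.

ply 1, O at (0,3) | h1:-1=-1→(0,2); h1:-2=-1→(0,1); h1:-3=+1→(0,0)*
ply 2: (0,0) is terminal -1 (X); from (0,3) depth 6

O's best at [(0,3)]: h1:-3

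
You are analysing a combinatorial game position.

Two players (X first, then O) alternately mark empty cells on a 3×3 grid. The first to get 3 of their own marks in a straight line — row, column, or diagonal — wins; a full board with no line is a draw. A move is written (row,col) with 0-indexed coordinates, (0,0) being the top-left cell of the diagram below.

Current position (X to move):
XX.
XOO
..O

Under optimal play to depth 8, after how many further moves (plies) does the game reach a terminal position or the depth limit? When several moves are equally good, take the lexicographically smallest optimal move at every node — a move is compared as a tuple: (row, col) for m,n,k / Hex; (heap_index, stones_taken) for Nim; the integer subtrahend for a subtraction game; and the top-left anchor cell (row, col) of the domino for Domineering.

p1 X@[XX./XOO/..O]: (0,2)[XXX/XOO/..O]+1* (2,0)[XX./XOO/X.O]+1 (2,1)[XX./XOO/.XO]-1
p2 O@[XXX/XOO/..O] terminal -1; root [XX./XOO/..O] d8

PV length from [XX./XOO/..O]: 1 ply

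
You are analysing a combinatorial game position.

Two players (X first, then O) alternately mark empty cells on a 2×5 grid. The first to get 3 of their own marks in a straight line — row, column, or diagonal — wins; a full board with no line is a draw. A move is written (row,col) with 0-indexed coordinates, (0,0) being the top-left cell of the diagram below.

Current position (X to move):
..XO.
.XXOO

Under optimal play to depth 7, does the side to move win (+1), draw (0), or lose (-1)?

value(..XO./.XXOO, X) = +1

[..XO./.XXOO] X move#1: (0,0):+1/X.XO./.XXOO*, (0,1):+1/.XXO./.XXOO, (0,4):+0/..XOX/.XXOO, (1,0):+1/..XO./XXXOO
[X.XO./.XXOO] O move#2: (0,1):-1/XOXO./.XXOO*, (0,4):-1/X.XOO/.XXOO, (1,0):-1/X.XO./OXXOO
[XOXO./.XXOO] X move#3: (0,4):+0/XOXOX/.XXOO, (1,0):+1/XOXO./XXXOO*
[XOXO./XXXOO] end (terminal -1, O#4); searched ..XO./.XXOO to 7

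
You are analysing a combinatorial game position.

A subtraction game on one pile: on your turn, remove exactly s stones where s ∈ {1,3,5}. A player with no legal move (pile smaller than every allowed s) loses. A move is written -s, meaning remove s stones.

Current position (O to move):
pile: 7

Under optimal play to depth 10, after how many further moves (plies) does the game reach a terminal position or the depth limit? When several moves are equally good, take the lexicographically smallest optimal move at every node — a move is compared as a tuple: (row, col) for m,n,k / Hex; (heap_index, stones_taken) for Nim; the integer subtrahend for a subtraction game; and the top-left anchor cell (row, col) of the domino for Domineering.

PV length from [7]: 7 plies

ply 1, O at 7 | -1=+1→6*; -3=+1→4; -5=+1→2
ply 2, X at 6 | -1=-1→5*; -3=-1→3; -5=-1→1
ply 3, O at 5 | -1=+1→4*; -3=+1→2; -5=+1→0
ply 4, X at 4 | -1=-1→3*; -3=-1→1
ply 5, O at 3 | -1=+1→2*; -3=+1→0
ply 6, X at 2 | -1=-1→1*
ply 7, O at 1 | -1=+1→0*
ply 8: 0 is terminal -1 (X); from 7 depth 10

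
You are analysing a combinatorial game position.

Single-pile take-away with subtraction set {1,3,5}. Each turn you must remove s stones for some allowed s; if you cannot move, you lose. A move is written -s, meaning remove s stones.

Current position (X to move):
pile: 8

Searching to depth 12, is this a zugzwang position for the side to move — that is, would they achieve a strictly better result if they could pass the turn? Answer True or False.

p1 X@[8]: -1[7]-1* -3[5]-1 -5[3]-1
p2 O@[7]: -1[6]+1* -3[4]+1 -5[2]+1
p3 X@[6]: -1[5]-1* -3[3]-1 -5[1]-1
p4 O@[5]: -1[4]+1* -3[2]+1 -5[0]+1
p5 X@[4]: -1[3]-1* -3[1]-1
p6 O@[3]: -1[2]+1* -3[0]+1
p7 X@[2]: -1[1]-1*
p8 O@[1]: -1[0]+1*
p9 X@[0] terminal -1; root [8] d12
if X skipped the turn, O would face:
~ p1 O@[8]: -1[7]-1* -3[5]-1 -5[3]-1
~ p2 X@[7]: -1[6]+1* -3[4]+1 -5[2]+1
~ p3 O@[6]: -1[5]-1* -3[3]-1 -5[1]-1
~ p4 X@[5]: -1[4]+1* -3[2]+1 -5[0]+1
~ p5 O@[4]: -1[3]-1* -3[1]-1
~ p6 X@[3]: -1[2]+1* -3[0]+1
~ p7 O@[2]: -1[1]-1*
~ p8 X@[1]: -1[0]+1*
~ p9 O@[0] terminal -1; root [8] d12
compare (X): move=-1 vs pass=+1

zugzwang(8, X) = True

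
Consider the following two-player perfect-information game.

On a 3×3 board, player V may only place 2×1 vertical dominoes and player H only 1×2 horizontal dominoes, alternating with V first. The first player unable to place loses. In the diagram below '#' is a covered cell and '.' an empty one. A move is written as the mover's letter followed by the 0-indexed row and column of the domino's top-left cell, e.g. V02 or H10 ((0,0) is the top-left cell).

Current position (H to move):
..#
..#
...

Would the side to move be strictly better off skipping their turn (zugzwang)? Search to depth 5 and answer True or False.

zugzwang(..#/..#/..., H) = False

[..#/..#/...] H move#1: H00:-1/###/..#/..., H10:+1/..#/###/...*, H20:-1/..#/..#/##., H21:-1/..#/..#/.##
[..#/###/...] end (terminal -1, V#2); searched ..#/..#/... to 5
pass branch (V moves first from the same position):
  | [..#/..#/...] V move#1: V00:+1/#.#/#.#/...*, V01:+1/.##/.##/..., V10:+1/..#/#.#/#.., V11:+1/..#/.##/.#.
  | [#.#/#.#/...] H move#2: H20:-1/#.#/#.#/##.*, H21:-1/#.#/#.#/.##
  | [#.#/#.#/##.] V move#3: V01:+1/###/###/##.*
  | [###/###/##.] end (terminal -1, H#4); searched ..#/..#/... to 5
H moving scores +1; H passing scores -1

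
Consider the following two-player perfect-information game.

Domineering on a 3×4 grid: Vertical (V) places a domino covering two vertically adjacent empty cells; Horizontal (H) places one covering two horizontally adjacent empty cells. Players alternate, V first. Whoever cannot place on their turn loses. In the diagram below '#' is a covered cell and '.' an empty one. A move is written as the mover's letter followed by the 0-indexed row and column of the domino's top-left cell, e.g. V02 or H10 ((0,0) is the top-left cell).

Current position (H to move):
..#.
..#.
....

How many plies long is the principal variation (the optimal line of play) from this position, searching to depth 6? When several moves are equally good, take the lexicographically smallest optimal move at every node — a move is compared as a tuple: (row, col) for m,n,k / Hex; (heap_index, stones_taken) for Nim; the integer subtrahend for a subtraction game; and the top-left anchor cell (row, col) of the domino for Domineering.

PV length from [..#./..#./....]: 3 plies

p1 H@[..#./..#./....]: H00[###./..#./....]-1 H10[..#./###./....]+1* H20[..#./..#./##..]-1 H21[..#./..#./.##.]-1 H22[..#./..#./..##]-1
p2 V@[..#./###./....]: V03[..##/####/....]-1* V13[..#./####/...#]-1
p3 H@[..##/####/....]: H00[####/####/....]+1* H20[..##/####/##..]+1 H21[..##/####/.##.]+1 H22[..##/####/..##]+1
p4 V@[####/####/....] terminal -1; root [..#./..#./....] d6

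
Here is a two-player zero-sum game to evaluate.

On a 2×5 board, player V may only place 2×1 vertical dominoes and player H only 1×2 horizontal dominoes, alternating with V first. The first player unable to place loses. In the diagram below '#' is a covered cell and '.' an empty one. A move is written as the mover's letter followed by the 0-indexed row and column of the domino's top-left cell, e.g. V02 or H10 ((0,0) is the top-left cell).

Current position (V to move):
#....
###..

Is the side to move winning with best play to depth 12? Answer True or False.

V winning at [#..../###..]: True

ply 1, V at #..../###.. | V03=+1→#..#./####.*; V04=-1→#...#/###.#
ply 2, H at #..#./####. | H01=-1→####./####.*
ply 3, V at ####./####. | V04=+1→#####/#####*
ply 4: #####/##### is terminal -1 (H); from #..../###.. depth 12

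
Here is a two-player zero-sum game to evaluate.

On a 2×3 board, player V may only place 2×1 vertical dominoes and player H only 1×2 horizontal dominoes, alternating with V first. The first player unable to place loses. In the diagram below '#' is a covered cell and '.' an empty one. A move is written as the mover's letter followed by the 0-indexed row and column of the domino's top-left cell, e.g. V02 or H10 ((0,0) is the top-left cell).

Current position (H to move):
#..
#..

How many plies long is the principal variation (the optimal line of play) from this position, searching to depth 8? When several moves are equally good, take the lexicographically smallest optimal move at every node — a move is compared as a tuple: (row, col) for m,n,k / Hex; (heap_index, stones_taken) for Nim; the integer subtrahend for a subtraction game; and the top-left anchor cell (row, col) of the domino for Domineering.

[#../#..] H move#1: H01:+1/###/#..*, H11:+1/#../###
[###/#..] end (terminal -1, V#2); searched #../#.. to 8

PV length from [#../#..]: 1 ply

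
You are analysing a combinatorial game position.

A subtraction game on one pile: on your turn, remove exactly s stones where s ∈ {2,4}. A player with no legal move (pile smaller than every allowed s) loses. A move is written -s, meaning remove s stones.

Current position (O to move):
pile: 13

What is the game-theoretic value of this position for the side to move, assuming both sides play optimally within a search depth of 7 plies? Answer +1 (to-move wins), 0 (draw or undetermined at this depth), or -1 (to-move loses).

value(13, O) = -1

[13] O move#1: -2:-1/11*, -4:-1/9
[11] X move#2: -2:-1/9, -4:+1/7*
[7] O move#3: -2:-1/5*, -4:-1/3
[5] X move#4: -2:-1/3, -4:+1/1*
[1] end (terminal -1, O#5); searched 13 to 7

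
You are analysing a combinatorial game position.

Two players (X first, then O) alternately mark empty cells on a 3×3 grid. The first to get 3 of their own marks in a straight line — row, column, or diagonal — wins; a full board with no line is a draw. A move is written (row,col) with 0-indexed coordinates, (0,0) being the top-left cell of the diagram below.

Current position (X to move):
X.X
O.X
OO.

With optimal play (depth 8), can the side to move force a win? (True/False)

[X.X/O.X/OO.] X move#1: (0,1):+1/XXX/O.X/OO.*, (1,1):-1/X.X/OXX/OO., (2,2):+1/X.X/O.X/OOX
[XXX/O.X/OO.] end (terminal -1, O#2); searched X.X/O.X/OO. to 8

X winning at [X.X/O.X/OO.]: True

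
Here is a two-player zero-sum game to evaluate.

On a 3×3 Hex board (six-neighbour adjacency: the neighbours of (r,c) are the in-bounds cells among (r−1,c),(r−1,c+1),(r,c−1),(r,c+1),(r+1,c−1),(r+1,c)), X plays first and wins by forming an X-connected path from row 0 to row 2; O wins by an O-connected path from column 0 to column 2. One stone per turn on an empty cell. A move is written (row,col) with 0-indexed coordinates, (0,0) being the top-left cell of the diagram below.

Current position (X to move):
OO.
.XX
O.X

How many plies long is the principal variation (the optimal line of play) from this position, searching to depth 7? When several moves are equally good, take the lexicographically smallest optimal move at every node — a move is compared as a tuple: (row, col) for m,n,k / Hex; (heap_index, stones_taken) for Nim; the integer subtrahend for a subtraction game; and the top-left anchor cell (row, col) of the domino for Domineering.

PV length from [OO./.XX/O.X]: 1 ply

p1 X@[OO./.XX/O.X]: (0,2)[OOX/.XX/O.X]+1* (1,0)[OO./XXX/O.X]-1 (2,1)[OO./.XX/OXX]-1
p2 O@[OOX/.XX/O.X] terminal -1; root [OO./.XX/O.X] d7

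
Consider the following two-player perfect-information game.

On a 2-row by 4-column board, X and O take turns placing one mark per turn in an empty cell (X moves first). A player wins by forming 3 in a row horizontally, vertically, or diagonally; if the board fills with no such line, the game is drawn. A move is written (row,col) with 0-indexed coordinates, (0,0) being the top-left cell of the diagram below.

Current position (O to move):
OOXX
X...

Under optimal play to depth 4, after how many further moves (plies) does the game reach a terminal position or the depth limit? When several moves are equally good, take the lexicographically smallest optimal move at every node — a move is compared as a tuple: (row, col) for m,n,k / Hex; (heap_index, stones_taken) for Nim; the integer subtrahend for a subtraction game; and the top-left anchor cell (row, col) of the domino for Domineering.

PV length from [OOXX/X...]: 3 plies

ply 1, O at OOXX/X... | (1,1)=+0→OOXX/XO..*; (1,2)=+0→OOXX/X.O.; (1,3)=+0→OOXX/X..O
ply 2, X at OOXX/XO.. | (1,2)=+0→OOXX/XOX.*; (1,3)=+0→OOXX/XO.X
ply 3, O at OOXX/XOX. | (1,3)=+0→OOXX/XOXO*
ply 4: OOXX/XOXO is terminal +0 (X); from OOXX/X... depth 4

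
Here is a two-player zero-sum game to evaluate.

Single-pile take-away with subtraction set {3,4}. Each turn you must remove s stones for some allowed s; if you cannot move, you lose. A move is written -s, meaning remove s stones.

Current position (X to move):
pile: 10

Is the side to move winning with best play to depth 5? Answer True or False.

X winning at [10]: True

ply 1, X at 10 | -3=+1→7*; -4=-1→6
ply 2, O at 7 | -3=-1→4*; -4=-1→3
ply 3, X at 4 | -3=+1→1*; -4=+1→0
ply 4: 1 is terminal -1 (O); from 10 depth 5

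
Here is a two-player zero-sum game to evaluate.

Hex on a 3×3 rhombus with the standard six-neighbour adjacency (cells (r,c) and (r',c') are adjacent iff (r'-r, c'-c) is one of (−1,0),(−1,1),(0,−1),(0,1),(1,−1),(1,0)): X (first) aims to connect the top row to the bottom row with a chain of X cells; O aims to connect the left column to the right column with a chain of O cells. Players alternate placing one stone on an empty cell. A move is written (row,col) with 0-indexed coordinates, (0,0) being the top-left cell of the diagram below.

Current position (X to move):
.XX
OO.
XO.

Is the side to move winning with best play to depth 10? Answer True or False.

[.XX/OO./XO.] X move#1: (0,0):-1/XXX/OO./XO.*, (1,2):-1/.XX/OOX/XO., (2,2):-1/.XX/OO./XOX
[XXX/OO./XO.] O move#2: (1,2):+1/XXX/OOO/XO.*, (2,2):+1/XXX/OO./XOO
[XXX/OOO/XO.] end (terminal -1, X#3); searched .XX/OO./XO. to 10

X winning at [.XX/OO./XO.]: False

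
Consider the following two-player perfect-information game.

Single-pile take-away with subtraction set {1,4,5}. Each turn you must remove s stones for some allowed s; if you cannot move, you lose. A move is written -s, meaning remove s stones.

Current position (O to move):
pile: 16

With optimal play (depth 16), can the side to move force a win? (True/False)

p1 O@[16]: -1[15]-1* -4[12]-1 -5[11]-1
p2 X@[15]: -1[14]-1 -4[11]-1 -5[10]+1*
p3 O@[10]: -1[9]-1* -4[6]-1 -5[5]-1
p4 X@[9]: -1[8]+1* -4[5]-1 -5[4]-1
p5 O@[8]: -1[7]-1* -4[4]-1 -5[3]-1
p6 X@[7]: -1[6]-1 -4[3]-1 -5[2]+1*
p7 O@[2]: -1[1]-1*
p8 X@[1]: -1[0]+1*
p9 O@[0] terminal -1; root [16] d16

O winning at [16]: False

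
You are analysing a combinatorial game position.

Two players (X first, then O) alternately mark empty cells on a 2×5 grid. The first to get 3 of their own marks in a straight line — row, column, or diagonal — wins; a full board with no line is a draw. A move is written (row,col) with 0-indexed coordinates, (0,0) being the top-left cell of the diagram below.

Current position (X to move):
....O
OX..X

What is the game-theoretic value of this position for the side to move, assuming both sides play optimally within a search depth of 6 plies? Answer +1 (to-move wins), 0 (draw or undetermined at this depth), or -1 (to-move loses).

p1 X@[....O/OX..X]: (0,0)[X...O/OX..X]+0* (0,1)[.X..O/OX..X]+0 (0,2)[..X.O/OX..X]+0 (0,3)[...XO/OX..X]+0 (1,2)[....O/OXX.X]+0 (1,3)[....O/OX.XX]+0
p2 O@[X...O/OX..X]: (0,1)[XO..O/OX..X]+0* (0,2)[X.O.O/OX..X]+0 (0,3)[X..OO/OX..X]+0 (1,2)[X...O/OXO.X]+0 (1,3)[X...O/OX.OX]+0
p3 X@[XO..O/OX..X]: (0,2)[XOX.O/OX..X]+0* (0,3)[XO.XO/OX..X]+0 (1,2)[XO..O/OXX.X]+0 (1,3)[XO..O/OX.XX]+0
p4 O@[XOX.O/OX..X]: (0,3)[XOXOO/OX..X]+0* (1,2)[XOX.O/OXO.X]+0 (1,3)[XOX.O/OX.OX]+0
p5 X@[XOXOO/OX..X]: (1,2)[XOXOO/OXX.X]+0* (1,3)[XOXOO/OX.XX]+0
p6 O@[XOXOO/OXX.X]: (1,3)[XOXOO/OXXOX]+0*
p7 X@[XOXOO/OXXOX] terminal +0; root [....O/OX..X] d6

value(....O/OX..X, X) = 0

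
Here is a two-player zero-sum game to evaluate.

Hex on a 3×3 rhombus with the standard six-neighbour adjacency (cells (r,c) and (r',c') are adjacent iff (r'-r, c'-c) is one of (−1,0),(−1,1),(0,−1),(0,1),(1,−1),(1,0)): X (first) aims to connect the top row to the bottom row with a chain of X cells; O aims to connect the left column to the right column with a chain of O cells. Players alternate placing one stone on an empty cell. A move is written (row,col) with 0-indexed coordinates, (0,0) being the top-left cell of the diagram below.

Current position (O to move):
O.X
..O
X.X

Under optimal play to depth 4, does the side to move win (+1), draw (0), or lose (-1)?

[O.X/..O/X.X] O move#1: (0,1):-1/OOX/..O/X.X, (1,0):-1/O.X/O.O/X.X, (1,1):+1/O.X/.OO/X.X*, (2,1):-1/O.X/..O/XOX
[O.X/.OO/X.X] X move#2: (0,1):-1/OXX/.OO/X.X*, (1,0):-1/O.X/XOO/X.X, (2,1):-1/O.X/.OO/XXX
[OXX/.OO/X.X] O move#3: (1,0):+1/OXX/OOO/X.X*, (2,1):-1/OXX/.OO/XOX
[OXX/OOO/X.X] end (terminal -1, X#4); searched O.X/..O/X.X to 4

value(O.X/..O/X.X, O) = +1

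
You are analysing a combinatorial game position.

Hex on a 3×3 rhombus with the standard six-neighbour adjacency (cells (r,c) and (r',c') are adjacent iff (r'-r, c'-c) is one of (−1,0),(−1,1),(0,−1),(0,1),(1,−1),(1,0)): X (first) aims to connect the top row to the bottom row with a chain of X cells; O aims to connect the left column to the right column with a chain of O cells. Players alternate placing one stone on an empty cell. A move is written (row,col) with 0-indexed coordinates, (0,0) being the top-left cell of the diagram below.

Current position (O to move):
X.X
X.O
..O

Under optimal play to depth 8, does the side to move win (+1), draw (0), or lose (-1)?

value(X.X/X.O/..O, O) = +1

ply 1, O at X.X/X.O/..O | (0,1)=-1→XOX/X.O/..O; (1,1)=-1→X.X/XOO/..O; (2,0)=+1→X.X/X.O/O.O*; (2,1)=-1→X.X/X.O/.OO
ply 2, X at X.X/X.O/O.O | (0,1)=-1→XXX/X.O/O.O*; (1,1)=-1→X.X/XXO/O.O; (2,1)=-1→X.X/X.O/OXO
ply 3, O at XXX/X.O/O.O | (1,1)=+1→XXX/XOO/O.O*; (2,1)=+1→XXX/X.O/OOO
ply 4: XXX/XOO/O.O is terminal -1 (X); from X.X/X.O/..O depth 8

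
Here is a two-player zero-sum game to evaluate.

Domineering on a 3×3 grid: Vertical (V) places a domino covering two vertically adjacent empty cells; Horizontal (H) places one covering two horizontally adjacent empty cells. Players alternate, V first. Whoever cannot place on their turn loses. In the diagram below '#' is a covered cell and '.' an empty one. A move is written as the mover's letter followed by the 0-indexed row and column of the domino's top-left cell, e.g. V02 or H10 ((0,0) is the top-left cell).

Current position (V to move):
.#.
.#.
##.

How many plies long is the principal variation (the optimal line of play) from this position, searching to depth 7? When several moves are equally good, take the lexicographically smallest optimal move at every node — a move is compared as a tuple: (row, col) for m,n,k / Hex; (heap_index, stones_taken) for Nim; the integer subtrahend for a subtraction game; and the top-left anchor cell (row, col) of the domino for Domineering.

PV length from [.#./.#./##.]: 1 ply

p1 V@[.#./.#./##.]: V00[##./##./##.]+1* V02[.##/.##/##.]+1 V12[.#./.##/###]+1
p2 H@[##./##./##.] terminal -1; root [.#./.#./##.] d7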